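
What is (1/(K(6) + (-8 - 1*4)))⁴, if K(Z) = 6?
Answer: 1/1296 ≈ 0.00077160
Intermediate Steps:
(1/(K(6) + (-8 - 1*4)))⁴ = (1/(6 + (-8 - 1*4)))⁴ = (1/(6 + (-8 - 4)))⁴ = (1/(6 - 12))⁴ = (1/(-6))⁴ = (-⅙)⁴ = 1/1296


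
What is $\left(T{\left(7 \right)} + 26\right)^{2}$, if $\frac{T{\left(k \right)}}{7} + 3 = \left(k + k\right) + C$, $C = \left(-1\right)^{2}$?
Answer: $12100$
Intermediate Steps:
$C = 1$
$T{\left(k \right)} = -14 + 14 k$ ($T{\left(k \right)} = -21 + 7 \left(\left(k + k\right) + 1\right) = -21 + 7 \left(2 k + 1\right) = -21 + 7 \left(1 + 2 k\right) = -21 + \left(7 + 14 k\right) = -14 + 14 k$)
$\left(T{\left(7 \right)} + 26\right)^{2} = \left(\left(-14 + 14 \cdot 7\right) + 26\right)^{2} = \left(\left(-14 + 98\right) + 26\right)^{2} = \left(84 + 26\right)^{2} = 110^{2} = 12100$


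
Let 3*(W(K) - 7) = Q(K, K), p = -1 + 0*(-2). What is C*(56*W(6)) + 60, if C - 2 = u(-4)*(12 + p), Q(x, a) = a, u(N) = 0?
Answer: 1068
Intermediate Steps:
p = -1 (p = -1 + 0 = -1)
W(K) = 7 + K/3
C = 2 (C = 2 + 0*(12 - 1) = 2 + 0*11 = 2 + 0 = 2)
C*(56*W(6)) + 60 = 2*(56*(7 + (1/3)*6)) + 60 = 2*(56*(7 + 2)) + 60 = 2*(56*9) + 60 = 2*504 + 60 = 1008 + 60 = 1068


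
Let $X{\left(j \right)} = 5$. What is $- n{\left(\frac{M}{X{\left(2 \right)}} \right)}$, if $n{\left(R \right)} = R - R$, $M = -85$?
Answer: $0$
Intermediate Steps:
$n{\left(R \right)} = 0$
$- n{\left(\frac{M}{X{\left(2 \right)}} \right)} = \left(-1\right) 0 = 0$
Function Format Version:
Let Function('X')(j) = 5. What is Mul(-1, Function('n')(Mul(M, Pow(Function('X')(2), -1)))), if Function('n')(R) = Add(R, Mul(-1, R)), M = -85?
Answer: 0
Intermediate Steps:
Function('n')(R) = 0
Mul(-1, Function('n')(Mul(M, Pow(Function('X')(2), -1)))) = Mul(-1, 0) = 0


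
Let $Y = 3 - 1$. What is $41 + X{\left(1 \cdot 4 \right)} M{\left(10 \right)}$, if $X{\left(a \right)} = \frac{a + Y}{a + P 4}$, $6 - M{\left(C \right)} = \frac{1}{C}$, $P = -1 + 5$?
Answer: $\frac{4277}{100} \approx 42.77$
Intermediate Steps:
$P = 4$
$Y = 2$
$M{\left(C \right)} = 6 - \frac{1}{C}$
$X{\left(a \right)} = \frac{2 + a}{16 + a}$ ($X{\left(a \right)} = \frac{a + 2}{a + 4 \cdot 4} = \frac{2 + a}{a + 16} = \frac{2 + a}{16 + a}$)
$41 + X{\left(1 \cdot 4 \right)} M{\left(10 \right)} = 41 + \frac{2 + 1 \cdot 4}{16 + 1 \cdot 4} \left(6 - \frac{1}{10}\right) = 41 + \frac{2 + 4}{16 + 4} \left(6 - \frac{1}{10}\right) = 41 + \frac{1}{20} \cdot 6 \left(6 - \frac{1}{10}\right) = 41 + \frac{1}{20} \cdot 6 \cdot \frac{59}{10} = 41 + \frac{3}{10} \cdot \frac{59}{10} = 41 + \frac{177}{100} = \frac{4277}{100}$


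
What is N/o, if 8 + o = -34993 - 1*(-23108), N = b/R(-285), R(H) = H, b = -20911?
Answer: -20911/3389505 ≈ -0.0061693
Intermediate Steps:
N = 20911/285 (N = -20911/(-285) = -20911*(-1/285) = 20911/285 ≈ 73.372)
o = -11893 (o = -8 + (-34993 - 1*(-23108)) = -8 + (-34993 + 23108) = -8 - 11885 = -11893)
N/o = (20911/285)/(-11893) = (20911/285)*(-1/11893) = -20911/3389505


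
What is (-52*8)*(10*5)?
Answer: -20800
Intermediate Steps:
(-52*8)*(10*5) = -416*50 = -20800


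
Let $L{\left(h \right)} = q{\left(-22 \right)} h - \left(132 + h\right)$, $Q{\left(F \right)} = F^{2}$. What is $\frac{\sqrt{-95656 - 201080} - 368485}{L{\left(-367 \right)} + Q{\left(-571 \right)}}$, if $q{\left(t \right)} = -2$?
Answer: $- \frac{73697}{65402} + \frac{2 i \sqrt{18546}}{163505} \approx -1.1268 + 0.0016658 i$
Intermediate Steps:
$L{\left(h \right)} = -132 - 3 h$ ($L{\left(h \right)} = - 2 h - \left(132 + h\right) = -132 - 3 h$)
$\frac{\sqrt{-95656 - 201080} - 368485}{L{\left(-367 \right)} + Q{\left(-571 \right)}} = \frac{\sqrt{-95656 - 201080} - 368485}{\left(-132 - -1101\right) + \left(-571\right)^{2}} = \frac{\sqrt{-296736} - 368485}{\left(-132 + 1101\right) + 326041} = \frac{4 i \sqrt{18546} - 368485}{969 + 326041} = \frac{-368485 + 4 i \sqrt{18546}}{327010} = \left(-368485 + 4 i \sqrt{18546}\right) \frac{1}{327010} = - \frac{73697}{65402} + \frac{2 i \sqrt{18546}}{163505}$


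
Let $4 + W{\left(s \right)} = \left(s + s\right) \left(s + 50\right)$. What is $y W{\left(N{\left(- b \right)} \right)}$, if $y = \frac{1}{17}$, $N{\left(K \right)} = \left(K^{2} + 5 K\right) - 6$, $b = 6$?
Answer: $- \frac{4}{17} \approx -0.23529$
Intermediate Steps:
$N{\left(K \right)} = -6 + K^{2} + 5 K$
$y = \frac{1}{17} \approx 0.058824$
$W{\left(s \right)} = -4 + 2 s \left(50 + s\right)$ ($W{\left(s \right)} = -4 + \left(s + s\right) \left(s + 50\right) = -4 + 2 s \left(50 + s\right)$)
$y W{\left(N{\left(- b \right)} \right)} = \frac{-4 + 2 \left(-6 + \left(\left(-1\right) 6\right)^{2} + 5 \left(\left(-1\right) 6\right)\right)^{2} + 100 \left(-6 + \left(\left(-1\right) 6\right)^{2} + 5 \left(\left(-1\right) 6\right)\right)}{17} = \frac{-4 + 2 \left(-6 + \left(-6\right)^{2} + 5 \left(-6\right)\right)^{2} + 100 \left(-6 + \left(-6\right)^{2} + 5 \left(-6\right)\right)}{17} = \frac{-4 + 2 \left(-6 + 36 - 30\right)^{2} + 100 \left(-6 + 36 - 30\right)}{17} = \frac{-4 + 2 \cdot 0^{2} + 100 \cdot 0}{17} = \frac{-4 + 2 \cdot 0 + 0}{17} = \frac{-4 + 0 + 0}{17} = \frac{1}{17} \left(-4\right) = - \frac{4}{17}$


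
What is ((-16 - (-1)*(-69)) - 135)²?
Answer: 48400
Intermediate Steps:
((-16 - (-1)*(-69)) - 135)² = ((-16 - 1*69) - 135)² = ((-16 - 69) - 135)² = (-85 - 135)² = (-220)² = 48400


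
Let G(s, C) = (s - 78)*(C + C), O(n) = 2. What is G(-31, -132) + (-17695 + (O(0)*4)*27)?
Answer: 11297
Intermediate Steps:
G(s, C) = 2*C*(-78 + s) (G(s, C) = (-78 + s)*(2*C) = 2*C*(-78 + s))
G(-31, -132) + (-17695 + (O(0)*4)*27) = 2*(-132)*(-78 - 31) + (-17695 + (2*4)*27) = 2*(-132)*(-109) + (-17695 + 8*27) = 28776 + (-17695 + 216) = 28776 - 17479 = 11297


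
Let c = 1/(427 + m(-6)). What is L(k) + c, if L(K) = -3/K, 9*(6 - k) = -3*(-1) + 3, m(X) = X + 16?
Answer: -3917/6992 ≈ -0.56021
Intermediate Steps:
m(X) = 16 + X
k = 16/3 (k = 6 - (-3*(-1) + 3)/9 = 6 - (3 + 3)/9 = 6 - ⅑*6 = 6 - ⅔ = 16/3 ≈ 5.3333)
c = 1/437 (c = 1/(427 + (16 - 6)) = 1/(427 + 10) = 1/437 ≈ 0.0022883)
L(k) + c = -3/16/3 + 1/437 = -3*3/16 + 1/437 = -9/16 + 1/437 = -3917/6992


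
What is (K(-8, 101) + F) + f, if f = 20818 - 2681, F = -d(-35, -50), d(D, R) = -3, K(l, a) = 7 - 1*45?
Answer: 18102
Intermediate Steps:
K(l, a) = -38 (K(l, a) = 7 - 45 = -38)
F = 3 (F = -1*(-3) = 3)
f = 18137
(K(-8, 101) + F) + f = (-38 + 3) + 18137 = -35 + 18137 = 18102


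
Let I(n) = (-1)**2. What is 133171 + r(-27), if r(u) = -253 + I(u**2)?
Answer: 132919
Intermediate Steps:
I(n) = 1
r(u) = -252 (r(u) = -253 + 1 = -252)
133171 + r(-27) = 133171 - 252 = 132919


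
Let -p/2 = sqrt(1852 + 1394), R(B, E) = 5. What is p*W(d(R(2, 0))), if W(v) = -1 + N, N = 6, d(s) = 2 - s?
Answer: -10*sqrt(3246) ≈ -569.74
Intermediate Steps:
p = -2*sqrt(3246) (p = -2*sqrt(1852 + 1394) = -2*sqrt(3246) ≈ -113.95)
W(v) = 5 (W(v) = -1 + 6 = 5)
p*W(d(R(2, 0))) = -2*sqrt(3246)*5 = -10*sqrt(3246)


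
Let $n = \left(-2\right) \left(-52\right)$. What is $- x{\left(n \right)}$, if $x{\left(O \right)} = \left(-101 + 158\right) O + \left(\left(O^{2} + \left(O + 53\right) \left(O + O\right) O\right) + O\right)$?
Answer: $-3413072$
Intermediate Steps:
$n = 104$
$x{\left(O \right)} = O^{2} + 58 O + 2 O^{2} \left(53 + O\right)$ ($x{\left(O \right)} = 57 O + \left(\left(O^{2} + \left(53 + O\right) 2 O O\right) + O\right) = 57 O + \left(\left(O^{2} + 2 O \left(53 + O\right) O\right) + O\right) = 57 O + \left(\left(O^{2} + 2 O^{2} \left(53 + O\right)\right) + O\right) = 57 O + \left(O + O^{2} + 2 O^{2} \left(53 + O\right)\right) = O^{2} + 58 O + 2 O^{2} \left(53 + O\right)$)
$- x{\left(n \right)} = - 104 \left(58 + 2 \cdot 104^{2} + 107 \cdot 104\right) = - 104 \left(58 + 2 \cdot 10816 + 11128\right) = - 104 \left(58 + 21632 + 11128\right) = - 104 \cdot 32818 = \left(-1\right) 3413072 = -3413072$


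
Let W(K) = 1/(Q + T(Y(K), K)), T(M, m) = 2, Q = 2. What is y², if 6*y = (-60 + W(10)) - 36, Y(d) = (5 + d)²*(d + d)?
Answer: 146689/576 ≈ 254.67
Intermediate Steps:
Y(d) = 2*d*(5 + d)² (Y(d) = (5 + d)²*(2*d) = 2*d*(5 + d)²)
W(K) = ¼ (W(K) = 1/(2 + 2) = 1/4 = ¼)
y = -383/24 (y = ((-60 + ¼) - 36)/6 = (-239/4 - 36)/6 = (⅙)*(-383/4) = -383/24 ≈ -15.958)
y² = (-383/24)² = 146689/576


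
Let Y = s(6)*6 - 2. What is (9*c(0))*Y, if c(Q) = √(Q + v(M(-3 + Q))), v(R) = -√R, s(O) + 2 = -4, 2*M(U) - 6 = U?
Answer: -171*I*2^(¾)*3^(¼) ≈ -378.49*I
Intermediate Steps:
M(U) = 3 + U/2
s(O) = -6 (s(O) = -2 - 4 = -6)
Y = -38 (Y = -6*6 - 2 = -36 - 2 = -38)
c(Q) = √(Q - √(3/2 + Q/2)) (c(Q) = √(Q - √(3 + (-3 + Q)/2)) = √(Q - √(3 + (-3/2 + Q/2))) = √(Q - √(3/2 + Q/2)))
(9*c(0))*Y = (9*(√(4*0 - 2*√2*√(3 + 0))/2))*(-38) = (9*(√(0 - 2*√2*√3)/2))*(-38) = (9*(√(0 - 2*√6)/2))*(-38) = (9*(√(-2*√6)/2))*(-38) = (9*((I*2^(¾)*3^(¼))/2))*(-38) = (9*(I*2^(¾)*3^(¼)/2))*(-38) = (9*I*2^(¾)*3^(¼)/2)*(-38) = -171*I*2^(¾)*3^(¼)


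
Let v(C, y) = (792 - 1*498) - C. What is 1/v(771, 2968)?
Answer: -1/477 ≈ -0.0020964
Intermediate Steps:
v(C, y) = 294 - C (v(C, y) = (792 - 498) - C = 294 - C)
1/v(771, 2968) = 1/(294 - 1*771) = 1/(294 - 771) = 1/(-477) = -1/477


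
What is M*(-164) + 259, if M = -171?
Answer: 28303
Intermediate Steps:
M*(-164) + 259 = -171*(-164) + 259 = 28044 + 259 = 28303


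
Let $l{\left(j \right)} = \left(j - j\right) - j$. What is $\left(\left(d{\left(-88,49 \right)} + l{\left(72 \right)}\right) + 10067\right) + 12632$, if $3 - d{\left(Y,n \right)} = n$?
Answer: $22581$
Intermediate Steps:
$d{\left(Y,n \right)} = 3 - n$
$l{\left(j \right)} = - j$ ($l{\left(j \right)} = 0 - j = - j$)
$\left(\left(d{\left(-88,49 \right)} + l{\left(72 \right)}\right) + 10067\right) + 12632 = \left(\left(\left(3 - 49\right) - 72\right) + 10067\right) + 12632 = \left(\left(-46 - 72\right) + 10067\right) + 12632 = \left(-118 + 10067\right) + 12632 = 9949 + 12632 = 22581$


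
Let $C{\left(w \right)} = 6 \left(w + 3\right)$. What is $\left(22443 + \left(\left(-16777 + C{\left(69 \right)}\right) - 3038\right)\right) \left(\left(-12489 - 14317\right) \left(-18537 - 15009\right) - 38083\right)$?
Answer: $2751539738580$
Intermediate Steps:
$C{\left(w \right)} = 18 + 6 w$ ($C{\left(w \right)} = 6 \left(3 + w\right) = 18 + 6 w$)
$\left(22443 + \left(\left(-16777 + C{\left(69 \right)}\right) - 3038\right)\right) \left(\left(-12489 - 14317\right) \left(-18537 - 15009\right) - 38083\right) = \left(22443 + \left(\left(-16777 + \left(18 + 6 \cdot 69\right)\right) - 3038\right)\right) \left(\left(-12489 - 14317\right) \left(-18537 - 15009\right) - 38083\right) = \left(22443 + \left(\left(-16777 + \left(18 + 414\right)\right) - 3038\right)\right) \left(\left(-26806\right) \left(-33546\right) - 38083\right) = \left(22443 + \left(\left(-16777 + 432\right) - 3038\right)\right) \left(899234076 - 38083\right) = \left(22443 - 19383\right) 899195993 = 3060 \cdot 899195993 = 2751539738580$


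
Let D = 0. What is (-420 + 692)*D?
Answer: 0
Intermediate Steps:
(-420 + 692)*D = (-420 + 692)*0 = 272*0 = 0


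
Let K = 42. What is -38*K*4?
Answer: -6384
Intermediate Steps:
-38*K*4 = -38*42*4 = -1596*4 = -6384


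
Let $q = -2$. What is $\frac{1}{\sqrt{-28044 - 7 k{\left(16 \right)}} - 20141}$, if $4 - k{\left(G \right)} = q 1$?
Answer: $- \frac{20141}{405687967} - \frac{i \sqrt{28086}}{405687967} \approx -4.9647 \cdot 10^{-5} - 4.131 \cdot 10^{-7} i$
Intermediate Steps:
$k{\left(G \right)} = 6$ ($k{\left(G \right)} = 4 - \left(-2\right) 1 = 4 - -2 = 4 + 2 = 6$)
$\frac{1}{\sqrt{-28044 - 7 k{\left(16 \right)}} - 20141} = \frac{1}{\sqrt{-28044 - 42} - 20141} = \frac{1}{\sqrt{-28086} - 20141} = \frac{1}{i \sqrt{28086} - 20141} = \frac{1}{-20141 + i \sqrt{28086}}$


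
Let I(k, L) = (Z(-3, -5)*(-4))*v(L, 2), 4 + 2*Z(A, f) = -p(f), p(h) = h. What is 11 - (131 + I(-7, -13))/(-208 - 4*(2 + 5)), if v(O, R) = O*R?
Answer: 2779/236 ≈ 11.775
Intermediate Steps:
Z(A, f) = -2 - f/2 (Z(A, f) = -2 + (-f)/2 = -2 - f/2)
I(k, L) = -4*L (I(k, L) = ((-2 - 1/2*(-5))*(-4))*(L*2) = ((-2 + 5/2)*(-4))*(2*L) = ((1/2)*(-4))*(2*L) = -4*L)
11 - (131 + I(-7, -13))/(-208 - 4*(2 + 5)) = 11 - (131 - 4*(-13))/(-208 - 4*(2 + 5)) = 11 - (131 + 52)/(-208 - 4*7) = 11 - 183/(-208 - 28) = 11 - 183/(-236) = 11 - 183*(-1)/236 = 11 - 1*(-183/236) = 11 + 183/236 = 2779/236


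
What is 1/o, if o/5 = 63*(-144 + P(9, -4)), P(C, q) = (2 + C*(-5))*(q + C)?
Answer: -1/113085 ≈ -8.8429e-6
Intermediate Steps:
P(C, q) = (2 - 5*C)*(C + q)
o = -113085 (o = 5*(63*(-144 + (-5*9² + 2*9 + 2*(-4) - 5*9*(-4)))) = 5*(63*(-144 + (-5*81 + 18 - 8 + 180))) = 5*(63*(-144 + (-405 + 18 - 8 + 180))) = 5*(63*(-144 - 215)) = 5*(63*(-359)) = 5*(-22617) = -113085)
1/o = 1/(-113085) = -1/113085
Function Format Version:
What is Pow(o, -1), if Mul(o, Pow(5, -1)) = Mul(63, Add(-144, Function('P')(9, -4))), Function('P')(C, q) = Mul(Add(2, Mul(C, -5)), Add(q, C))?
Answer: Rational(-1, 113085) ≈ -8.8429e-6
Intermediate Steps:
Function('P')(C, q) = Mul(Add(2, Mul(-5, C)), Add(C, q))
o = -113085 (o = Mul(5, Mul(63, Add(-144, Add(Mul(-5, Pow(9, 2)), Mul(2, 9), Mul(2, -4), Mul(-5, 9, -4))))) = Mul(5, Mul(63, Add(-144, Add(Mul(-5, 81), 18, -8, 180)))) = Mul(5, Mul(63, Add(-144, Add(-405, 18, -8, 180)))) = Mul(5, Mul(63, Add(-144, -215))) = Mul(5, Mul(63, -359)) = Mul(5, -22617) = -113085)
Pow(o, -1) = Pow(-113085, -1) = Rational(-1, 113085)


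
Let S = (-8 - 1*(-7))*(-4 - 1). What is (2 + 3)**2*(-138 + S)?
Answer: -3325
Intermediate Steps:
S = 5 (S = (-8 + 7)*(-5) = -1*(-5) = 5)
(2 + 3)**2*(-138 + S) = (2 + 3)**2*(-138 + 5) = 5**2*(-133) = 25*(-133) = -3325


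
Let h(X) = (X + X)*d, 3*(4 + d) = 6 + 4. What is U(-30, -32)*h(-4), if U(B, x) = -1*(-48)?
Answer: 256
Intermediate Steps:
d = -2/3 (d = -4 + (6 + 4)/3 = -4 + (1/3)*10 = -4 + 10/3 = -2/3 ≈ -0.66667)
U(B, x) = 48
h(X) = -4*X/3 (h(X) = (X + X)*(-2/3) = (2*X)*(-2/3) = -4*X/3)
U(-30, -32)*h(-4) = 48*(-4/3*(-4)) = 48*(16/3) = 256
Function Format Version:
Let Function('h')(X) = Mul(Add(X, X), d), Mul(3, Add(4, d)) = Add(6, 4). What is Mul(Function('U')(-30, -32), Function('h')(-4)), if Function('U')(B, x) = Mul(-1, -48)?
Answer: 256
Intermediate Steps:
d = Rational(-2, 3) (d = Add(-4, Mul(Rational(1, 3), Add(6, 4))) = Add(-4, Mul(Rational(1, 3), 10)) = Add(-4, Rational(10, 3)) = Rational(-2, 3) ≈ -0.66667)
Function('U')(B, x) = 48
Function('h')(X) = Mul(Rational(-4, 3), X) (Function('h')(X) = Mul(Add(X, X), Rational(-2, 3)) = Mul(Mul(2, X), Rational(-2, 3)) = Mul(Rational(-4, 3), X))
Mul(Function('U')(-30, -32), Function('h')(-4)) = Mul(48, Mul(Rational(-4, 3), -4)) = Mul(48, Rational(16, 3)) = 256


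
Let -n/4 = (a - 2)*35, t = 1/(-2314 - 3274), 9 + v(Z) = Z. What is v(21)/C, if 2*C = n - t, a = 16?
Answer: -134112/10952479 ≈ -0.012245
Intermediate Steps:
v(Z) = -9 + Z
t = -1/5588 (t = 1/(-5588) = -1/5588 ≈ -0.00017895)
n = -1960 (n = -4*(16 - 2)*35 = -56*35 = -4*490 = -1960)
C = -10952479/11176 (C = (-1960 - 1*(-1/5588))/2 = (-1960 + 1/5588)/2 = (½)*(-10952479/5588) = -10952479/11176 ≈ -980.00)
v(21)/C = (-9 + 21)/(-10952479/11176) = 12*(-11176/10952479) = -134112/10952479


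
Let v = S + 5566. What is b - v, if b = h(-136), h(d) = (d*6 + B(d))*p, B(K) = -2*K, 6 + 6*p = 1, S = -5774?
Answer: 1984/3 ≈ 661.33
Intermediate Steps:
p = -5/6 (p = -1 + (1/6)*1 = -1 + 1/6 = -5/6 ≈ -0.83333)
h(d) = -10*d/3 (h(d) = (d*6 - 2*d)*(-5/6) = (6*d - 2*d)*(-5/6) = (4*d)*(-5/6) = -10*d/3)
v = -208 (v = -5774 + 5566 = -208)
b = 1360/3 (b = -10/3*(-136) = 1360/3 ≈ 453.33)
b - v = 1360/3 - 1*(-208) = 1360/3 + 208 = 1984/3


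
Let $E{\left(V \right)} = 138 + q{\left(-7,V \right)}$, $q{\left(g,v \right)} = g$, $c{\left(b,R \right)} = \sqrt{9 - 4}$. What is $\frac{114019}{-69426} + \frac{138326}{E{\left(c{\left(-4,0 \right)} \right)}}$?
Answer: $\frac{504657073}{478674} \approx 1054.3$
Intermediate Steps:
$c{\left(b,R \right)} = \sqrt{5}$
$E{\left(V \right)} = 131$ ($E{\left(V \right)} = 138 - 7 = 131$)
$\frac{114019}{-69426} + \frac{138326}{E{\left(c{\left(-4,0 \right)} \right)}} = \frac{114019}{-69426} + \frac{138326}{131} = 114019 \left(- \frac{1}{69426}\right) + 138326 \cdot \frac{1}{131} = - \frac{6001}{3654} + \frac{138326}{131} = \frac{504657073}{478674}$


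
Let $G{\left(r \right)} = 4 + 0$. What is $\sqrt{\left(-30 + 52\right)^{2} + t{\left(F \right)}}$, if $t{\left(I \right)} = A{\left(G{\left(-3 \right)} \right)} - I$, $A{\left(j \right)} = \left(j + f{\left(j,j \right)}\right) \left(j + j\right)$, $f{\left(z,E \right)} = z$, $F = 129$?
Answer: $\sqrt{419} \approx 20.469$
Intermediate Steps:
$G{\left(r \right)} = 4$
$A{\left(j \right)} = 4 j^{2}$ ($A{\left(j \right)} = \left(j + j\right) \left(j + j\right) = 2 j 2 j = 4 j^{2}$)
$t{\left(I \right)} = 64 - I$ ($t{\left(I \right)} = 4 \cdot 4^{2} - I = 4 \cdot 16 - I = 64 - I$)
$\sqrt{\left(-30 + 52\right)^{2} + t{\left(F \right)}} = \sqrt{\left(-30 + 52\right)^{2} + \left(64 - 129\right)} = \sqrt{22^{2} + \left(64 - 129\right)} = \sqrt{484 - 65} = \sqrt{419}$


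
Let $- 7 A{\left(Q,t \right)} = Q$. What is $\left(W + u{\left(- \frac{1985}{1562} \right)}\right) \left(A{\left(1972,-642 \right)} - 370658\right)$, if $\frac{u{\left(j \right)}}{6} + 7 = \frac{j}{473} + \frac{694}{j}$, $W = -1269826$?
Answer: $\frac{2424107173753006707822}{5132993635} \approx 4.7226 \cdot 10^{11}$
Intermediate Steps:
$A{\left(Q,t \right)} = - \frac{Q}{7}$
$u{\left(j \right)} = -42 + \frac{4164}{j} + \frac{6 j}{473}$ ($u{\left(j \right)} = -42 + 6 \left(\frac{j}{473} + \frac{694}{j}\right) = -42 + 6 \left(\frac{694}{j} + \frac{j}{473}\right) = -42 + \left(\frac{4164}{j} + \frac{6 j}{473}\right) = -42 + \frac{4164}{j} + \frac{6 j}{473}$)
$\left(W + u{\left(- \frac{1985}{1562} \right)}\right) \left(A{\left(1972,-642 \right)} - 370658\right) = \left(-1269826 + \left(-42 + \frac{4164}{\left(-1985\right) \frac{1}{1562}} + \frac{6 \left(- \frac{1985}{1562}\right)}{473}\right)\right) \left(\left(- \frac{1}{7}\right) 1972 - 370658\right) = \left(-1269826 + \left(-42 + \frac{4164}{\left(-1985\right) \frac{1}{1562}} + \frac{6 \left(\left(-1985\right) \frac{1}{1562}\right)}{473}\right)\right) \left(- \frac{1972}{7} - 370658\right) = \left(-1269826 + \left(-42 + \frac{4164}{- \frac{1985}{1562}} + \frac{6}{473} \left(- \frac{1985}{1562}\right)\right)\right) \left(- \frac{2596578}{7}\right) = \left(-1269826 - \frac{2433533995869}{733284805}\right) \left(- \frac{2596578}{7}\right) = \left(- \frac{933577644789799}{733284805}\right) \left(- \frac{2596578}{7}\right) = \frac{2424107173753006707822}{5132993635}$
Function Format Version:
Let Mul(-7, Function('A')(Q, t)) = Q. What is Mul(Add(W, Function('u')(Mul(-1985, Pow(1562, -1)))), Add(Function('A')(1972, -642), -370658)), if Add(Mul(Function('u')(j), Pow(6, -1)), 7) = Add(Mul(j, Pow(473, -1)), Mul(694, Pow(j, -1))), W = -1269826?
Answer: Rational(2424107173753006707822, 5132993635) ≈ 4.7226e+11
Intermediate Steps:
Function('A')(Q, t) = Mul(Rational(-1, 7), Q)
Function('u')(j) = Add(-42, Mul(4164, Pow(j, -1)), Mul(Rational(6, 473), j)) (Function('u')(j) = Add(-42, Mul(6, Add(Mul(j, Pow(473, -1)), Mul(694, Pow(j, -1))))) = Add(-42, Mul(6, Add(Mul(j, Rational(1, 473)), Mul(694, Pow(j, -1))))) = Add(-42, Mul(6, Add(Mul(Rational(1, 473), j), Mul(694, Pow(j, -1))))) = Add(-42, Mul(6, Add(Mul(694, Pow(j, -1)), Mul(Rational(1, 473), j)))) = Add(-42, Add(Mul(4164, Pow(j, -1)), Mul(Rational(6, 473), j))) = Add(-42, Mul(4164, Pow(j, -1)), Mul(Rational(6, 473), j)))
Mul(Add(W, Function('u')(Mul(-1985, Pow(1562, -1)))), Add(Function('A')(1972, -642), -370658)) = Mul(Add(-1269826, Add(-42, Mul(4164, Pow(Mul(-1985, Pow(1562, -1)), -1)), Mul(Rational(6, 473), Mul(-1985, Pow(1562, -1))))), Add(Mul(Rational(-1, 7), 1972), -370658)) = Mul(Add(-1269826, Add(-42, Mul(4164, Pow(Mul(-1985, Rational(1, 1562)), -1)), Mul(Rational(6, 473), Mul(-1985, Rational(1, 1562))))), Add(Rational(-1972, 7), -370658)) = Mul(Add(-1269826, Add(-42, Mul(4164, Pow(Rational(-1985, 1562), -1)), Mul(Rational(6, 473), Rational(-1985, 1562)))), Rational(-2596578, 7)) = Mul(Add(-1269826, Add(-42, Mul(4164, Rational(-1562, 1985)), Rational(-5955, 369413))), Rational(-2596578, 7)) = Mul(Add(-1269826, Add(-42, Rational(-6504168, 1985), Rational(-5955, 369413))), Rational(-2596578, 7)) = Mul(Add(-1269826, Rational(-2433533995869, 733284805)), Rational(-2596578, 7)) = Mul(Rational(-933577644789799, 733284805), Rational(-2596578, 7)) = Rational(2424107173753006707822, 5132993635)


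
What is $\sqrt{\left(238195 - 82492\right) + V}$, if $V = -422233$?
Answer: $i \sqrt{266530} \approx 516.27 i$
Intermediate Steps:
$\sqrt{\left(238195 - 82492\right) + V} = \sqrt{\left(238195 - 82492\right) - 422233} = \sqrt{155703 - 422233} = \sqrt{-266530} = i \sqrt{266530}$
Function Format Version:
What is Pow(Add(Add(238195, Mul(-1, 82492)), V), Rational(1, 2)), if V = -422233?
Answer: Mul(I, Pow(266530, Rational(1, 2))) ≈ Mul(516.27, I)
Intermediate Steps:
Pow(Add(Add(238195, Mul(-1, 82492)), V), Rational(1, 2)) = Pow(Add(Add(238195, Mul(-1, 82492)), -422233), Rational(1, 2)) = Pow(Add(Add(238195, -82492), -422233), Rational(1, 2)) = Pow(Add(155703, -422233), Rational(1, 2)) = Pow(-266530, Rational(1, 2)) = Mul(I, Pow(266530, Rational(1, 2)))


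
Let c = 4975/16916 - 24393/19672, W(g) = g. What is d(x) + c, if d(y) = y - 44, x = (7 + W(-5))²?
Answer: -3406406467/83192888 ≈ -40.946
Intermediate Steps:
x = 4 (x = (7 - 5)² = 2² = 4)
d(y) = -44 + y
c = -78690947/83192888 (c = 4975*(1/16916) - 24393*1/19672 = 4975/16916 - 24393/19672 = -78690947/83192888 ≈ -0.94589)
d(x) + c = (-44 + 4) - 78690947/83192888 = -40 - 78690947/83192888 = -3406406467/83192888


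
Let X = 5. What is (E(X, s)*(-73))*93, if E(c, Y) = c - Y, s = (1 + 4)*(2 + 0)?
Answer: 33945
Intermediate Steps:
s = 10 (s = 5*2 = 10)
(E(X, s)*(-73))*93 = ((5 - 1*10)*(-73))*93 = ((5 - 10)*(-73))*93 = -5*(-73)*93 = 365*93 = 33945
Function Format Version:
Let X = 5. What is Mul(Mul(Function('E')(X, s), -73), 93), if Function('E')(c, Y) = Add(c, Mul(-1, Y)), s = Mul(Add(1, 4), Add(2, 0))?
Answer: 33945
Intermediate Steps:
s = 10 (s = Mul(5, 2) = 10)
Mul(Mul(Function('E')(X, s), -73), 93) = Mul(Mul(Add(5, Mul(-1, 10)), -73), 93) = Mul(Mul(Add(5, -10), -73), 93) = Mul(Mul(-5, -73), 93) = Mul(365, 93) = 33945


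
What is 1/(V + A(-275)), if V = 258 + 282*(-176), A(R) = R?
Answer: -1/49649 ≈ -2.0141e-5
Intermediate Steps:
V = -49374 (V = 258 - 49632 = -49374)
1/(V + A(-275)) = 1/(-49374 - 275) = 1/(-49649) = -1/49649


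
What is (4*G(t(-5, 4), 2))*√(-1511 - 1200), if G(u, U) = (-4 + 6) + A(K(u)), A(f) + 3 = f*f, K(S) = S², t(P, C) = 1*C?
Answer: 1020*I*√2711 ≈ 53109.0*I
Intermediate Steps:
t(P, C) = C
A(f) = -3 + f² (A(f) = -3 + f*f = -3 + f²)
G(u, U) = -1 + u⁴ (G(u, U) = (-4 + 6) + (-3 + (u²)²) = 2 + (-3 + u⁴) = -1 + u⁴)
(4*G(t(-5, 4), 2))*√(-1511 - 1200) = (4*(-1 + 4⁴))*√(-1511 - 1200) = (4*(-1 + 256))*√(-2711) = (4*255)*(I*√2711) = 1020*(I*√2711) = 1020*I*√2711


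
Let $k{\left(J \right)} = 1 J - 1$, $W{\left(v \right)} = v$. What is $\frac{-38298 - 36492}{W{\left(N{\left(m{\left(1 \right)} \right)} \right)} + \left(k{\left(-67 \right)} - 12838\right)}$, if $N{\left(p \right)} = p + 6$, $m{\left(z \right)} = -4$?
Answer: $\frac{37395}{6452} \approx 5.7959$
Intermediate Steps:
$N{\left(p \right)} = 6 + p$
$k{\left(J \right)} = -1 + J$ ($k{\left(J \right)} = J - 1 = -1 + J$)
$\frac{-38298 - 36492}{W{\left(N{\left(m{\left(1 \right)} \right)} \right)} + \left(k{\left(-67 \right)} - 12838\right)} = \frac{-38298 - 36492}{\left(6 - 4\right) - 12906} = - \frac{74790}{2 - 12906} = - \frac{74790}{-12904} = \left(-74790\right) \left(- \frac{1}{12904}\right) = \frac{37395}{6452}$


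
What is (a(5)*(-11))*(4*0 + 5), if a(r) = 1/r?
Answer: -11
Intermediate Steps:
(a(5)*(-11))*(4*0 + 5) = (-11/5)*(4*0 + 5) = ((⅕)*(-11))*(0 + 5) = -11/5*5 = -11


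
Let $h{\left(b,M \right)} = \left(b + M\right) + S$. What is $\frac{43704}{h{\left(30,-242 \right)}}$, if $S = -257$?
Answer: $- \frac{43704}{469} \approx -93.186$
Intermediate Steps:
$h{\left(b,M \right)} = -257 + M + b$ ($h{\left(b,M \right)} = \left(b + M\right) - 257 = \left(M + b\right) - 257 = -257 + M + b$)
$\frac{43704}{h{\left(30,-242 \right)}} = \frac{43704}{-257 - 242 + 30} = \frac{43704}{-469} = 43704 \left(- \frac{1}{469}\right) = - \frac{43704}{469}$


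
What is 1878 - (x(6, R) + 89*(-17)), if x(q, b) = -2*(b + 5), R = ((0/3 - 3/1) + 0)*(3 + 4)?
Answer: 3359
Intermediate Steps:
R = -21 (R = ((0*(1/3) - 3*1) + 0)*7 = ((0 - 3) + 0)*7 = (-3 + 0)*7 = -3*7 = -21)
x(q, b) = -10 - 2*b (x(q, b) = -2*(5 + b) = -10 - 2*b)
1878 - (x(6, R) + 89*(-17)) = 1878 - ((-10 - 2*(-21)) + 89*(-17)) = 1878 - ((-10 + 42) - 1513) = 1878 - (32 - 1513) = 1878 - 1*(-1481) = 1878 + 1481 = 3359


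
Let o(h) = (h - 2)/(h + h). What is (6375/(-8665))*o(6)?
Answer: -425/1733 ≈ -0.24524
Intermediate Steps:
o(h) = (-2 + h)/(2*h) (o(h) = (-2 + h)/((2*h)) = (-2 + h)*(1/(2*h)) = (-2 + h)/(2*h))
(6375/(-8665))*o(6) = (6375/(-8665))*((½)*(-2 + 6)/6) = (6375*(-1/8665))*((½)*(⅙)*4) = -1275/1733*⅓ = -425/1733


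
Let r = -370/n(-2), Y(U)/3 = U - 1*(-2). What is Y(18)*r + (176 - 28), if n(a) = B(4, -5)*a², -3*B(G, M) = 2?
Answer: 8473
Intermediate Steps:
Y(U) = 6 + 3*U (Y(U) = 3*(U - 1*(-2)) = 3*(U + 2) = 3*(2 + U) = 6 + 3*U)
B(G, M) = -⅔ (B(G, M) = -⅓*2 = -⅔)
n(a) = -2*a²/3
r = 555/4 (r = -370/((-⅔*(-2)²)) = -370/((-⅔*4)) = -370/(-8/3) = -370*(-3/8) = 555/4 ≈ 138.75)
Y(18)*r + (176 - 28) = (6 + 3*18)*(555/4) + (176 - 28) = (6 + 54)*(555/4) + 148 = 60*(555/4) + 148 = 8325 + 148 = 8473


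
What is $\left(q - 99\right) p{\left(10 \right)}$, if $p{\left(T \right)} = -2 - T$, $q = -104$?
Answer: $2436$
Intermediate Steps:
$\left(q - 99\right) p{\left(10 \right)} = \left(-104 - 99\right) \left(-2 - 10\right) = - 203 \left(-2 - 10\right) = \left(-203\right) \left(-12\right) = 2436$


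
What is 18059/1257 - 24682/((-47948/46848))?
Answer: 363584482321/15067659 ≈ 24130.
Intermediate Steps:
18059/1257 - 24682/((-47948/46848)) = 18059*(1/1257) - 24682/((-47948*1/46848)) = 18059/1257 - 24682/(-11987/11712) = 18059/1257 - 24682*(-11712/11987) = 18059/1257 + 289075584/11987 = 363584482321/15067659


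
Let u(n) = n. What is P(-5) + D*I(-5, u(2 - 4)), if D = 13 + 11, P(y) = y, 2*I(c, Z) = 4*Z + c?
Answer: -161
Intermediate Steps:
I(c, Z) = c/2 + 2*Z (I(c, Z) = (4*Z + c)/2 = (c + 4*Z)/2 = c/2 + 2*Z)
D = 24
P(-5) + D*I(-5, u(2 - 4)) = -5 + 24*((½)*(-5) + 2*(2 - 4)) = -5 + 24*(-5/2 + 2*(-2)) = -5 + 24*(-5/2 - 4) = -5 + 24*(-13/2) = -5 - 156 = -161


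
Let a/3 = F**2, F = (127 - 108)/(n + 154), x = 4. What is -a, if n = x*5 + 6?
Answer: -361/10800 ≈ -0.033426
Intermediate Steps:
n = 26 (n = 4*5 + 6 = 20 + 6 = 26)
F = 19/180 (F = (127 - 108)/(26 + 154) = 19/180 ≈ 0.10556)
a = 361/10800 (a = 3*(19/180)**2 = 3*(361/32400) = 361/10800 ≈ 0.033426)
-a = -1*361/10800 = -361/10800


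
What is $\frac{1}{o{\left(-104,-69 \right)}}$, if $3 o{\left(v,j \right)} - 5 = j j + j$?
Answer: $\frac{3}{4697} \approx 0.00063871$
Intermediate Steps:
$o{\left(v,j \right)} = \frac{5}{3} + \frac{j}{3} + \frac{j^{2}}{3}$ ($o{\left(v,j \right)} = \frac{5}{3} + \frac{j j + j}{3} = \frac{5}{3} + \frac{j^{2} + j}{3} = \frac{5}{3} + \frac{j + j^{2}}{3} = \frac{5}{3} + \left(\frac{j}{3} + \frac{j^{2}}{3}\right) = \frac{5}{3} + \frac{j}{3} + \frac{j^{2}}{3}$)
$\frac{1}{o{\left(-104,-69 \right)}} = \frac{1}{\frac{5}{3} + \frac{1}{3} \left(-69\right) + \frac{\left(-69\right)^{2}}{3}} = \frac{1}{\frac{5}{3} - 23 + \frac{1}{3} \cdot 4761} = \frac{1}{\frac{5}{3} - 23 + 1587} = \frac{1}{\frac{4697}{3}} = \frac{3}{4697}$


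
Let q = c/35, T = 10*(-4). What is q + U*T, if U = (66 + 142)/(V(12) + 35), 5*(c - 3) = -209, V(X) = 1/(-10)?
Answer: -14627706/61075 ≈ -239.50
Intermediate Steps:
V(X) = -⅒
T = -40
c = -194/5 (c = 3 + (⅕)*(-209) = 3 - 209/5 = -194/5 ≈ -38.800)
U = 2080/349 (U = (66 + 142)/(-⅒ + 35) = 208/(349/10) = 208*(10/349) = 2080/349 ≈ 5.9599)
q = -194/175 (q = -194/5/35 = -194/5*1/35 = -194/175 ≈ -1.1086)
q + U*T = -194/175 + (2080/349)*(-40) = -194/175 - 83200/349 = -14627706/61075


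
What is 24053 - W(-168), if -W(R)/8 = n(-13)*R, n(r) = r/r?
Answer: 22709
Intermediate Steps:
n(r) = 1
W(R) = -8*R
24053 - W(-168) = 24053 - (-8)*(-168) = 24053 - 1*1344 = 24053 - 1344 = 22709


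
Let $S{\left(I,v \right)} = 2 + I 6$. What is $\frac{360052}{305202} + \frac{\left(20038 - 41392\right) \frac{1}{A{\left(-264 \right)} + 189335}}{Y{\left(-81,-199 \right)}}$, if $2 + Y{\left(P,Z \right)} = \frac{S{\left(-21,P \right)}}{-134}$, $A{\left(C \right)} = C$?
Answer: $\frac{49426724045}{38469898228} \approx 1.2848$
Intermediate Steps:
$S{\left(I,v \right)} = 2 + 6 I$
$Y{\left(P,Z \right)} = - \frac{72}{67}$ ($Y{\left(P,Z \right)} = -2 + \frac{2 + 6 \left(-21\right)}{-134} = -2 + \left(2 - 126\right) \left(- \frac{1}{134}\right) = -2 - - \frac{62}{67} = -2 + \frac{62}{67} = - \frac{72}{67}$)
$\frac{360052}{305202} + \frac{\left(20038 - 41392\right) \frac{1}{A{\left(-264 \right)} + 189335}}{Y{\left(-81,-199 \right)}} = \frac{360052}{305202} + \frac{\left(20038 - 41392\right) \frac{1}{-264 + 189335}}{- \frac{72}{67}} = 360052 \cdot \frac{1}{305202} + - \frac{21354}{189071} \left(- \frac{67}{72}\right) = \frac{180026}{152601} + \left(-21354\right) \frac{1}{189071} \left(- \frac{67}{72}\right) = \frac{180026}{152601} - - \frac{238453}{2268852} = \frac{180026}{152601} + \frac{238453}{2268852} = \frac{49426724045}{38469898228}$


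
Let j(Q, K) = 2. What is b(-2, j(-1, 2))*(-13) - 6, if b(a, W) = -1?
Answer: 7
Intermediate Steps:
b(-2, j(-1, 2))*(-13) - 6 = -1*(-13) - 6 = 13 - 6 = 7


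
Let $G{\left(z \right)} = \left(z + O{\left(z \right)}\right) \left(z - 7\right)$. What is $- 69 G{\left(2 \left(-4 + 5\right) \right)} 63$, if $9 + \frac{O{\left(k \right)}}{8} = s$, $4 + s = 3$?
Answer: $-1695330$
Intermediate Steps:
$s = -1$ ($s = -4 + 3 = -1$)
$O{\left(k \right)} = -80$ ($O{\left(k \right)} = -72 + 8 \left(-1\right) = -72 - 8 = -80$)
$G{\left(z \right)} = \left(-80 + z\right) \left(-7 + z\right)$ ($G{\left(z \right)} = \left(z - 80\right) \left(z - 7\right) = \left(-80 + z\right) \left(-7 + z\right)$)
$- 69 G{\left(2 \left(-4 + 5\right) \right)} 63 = - 69 \left(560 + \left(2 \left(-4 + 5\right)\right)^{2} - 87 \cdot 2 \left(-4 + 5\right)\right) 63 = - 69 \left(560 + \left(2 \cdot 1\right)^{2} - 87 \cdot 2 \cdot 1\right) 63 = - 69 \left(560 + 2^{2} - 174\right) 63 = - 69 \left(560 + 4 - 174\right) 63 = \left(-69\right) 390 \cdot 63 = \left(-26910\right) 63 = -1695330$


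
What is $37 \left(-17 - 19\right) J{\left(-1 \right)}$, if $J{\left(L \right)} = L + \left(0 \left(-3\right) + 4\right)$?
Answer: $-3996$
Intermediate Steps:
$J{\left(L \right)} = 4 + L$ ($J{\left(L \right)} = L + \left(0 + 4\right) = L + 4 = 4 + L$)
$37 \left(-17 - 19\right) J{\left(-1 \right)} = 37 \left(-17 - 19\right) \left(4 - 1\right) = 37 \left(-17 - 19\right) 3 = 37 \left(-36\right) 3 = \left(-1332\right) 3 = -3996$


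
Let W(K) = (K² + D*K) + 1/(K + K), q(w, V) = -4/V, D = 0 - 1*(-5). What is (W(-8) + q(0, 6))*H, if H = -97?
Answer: -108349/48 ≈ -2257.3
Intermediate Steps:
D = 5 (D = 0 + 5 = 5)
W(K) = K² + 1/(2*K) + 5*K (W(K) = (K² + 5*K) + 1/(K + K) = (K² + 5*K) + 1/(2*K) = K² + 1/(2*K) + 5*K)
(W(-8) + q(0, 6))*H = (((-8)² + (½)/(-8) + 5*(-8)) - 4/6)*(-97) = ((64 + (½)*(-⅛) - 40) - 4*⅙)*(-97) = ((64 - 1/16 - 40) - ⅔)*(-97) = (383/16 - ⅔)*(-97) = (1117/48)*(-97) = -108349/48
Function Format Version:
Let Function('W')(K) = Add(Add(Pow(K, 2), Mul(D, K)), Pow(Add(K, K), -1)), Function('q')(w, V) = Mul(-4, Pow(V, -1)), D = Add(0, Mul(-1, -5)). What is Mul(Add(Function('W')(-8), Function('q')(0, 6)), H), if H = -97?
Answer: Rational(-108349, 48) ≈ -2257.3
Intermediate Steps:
D = 5 (D = Add(0, 5) = 5)
Function('W')(K) = Add(Pow(K, 2), Mul(Rational(1, 2), Pow(K, -1)), Mul(5, K)) (Function('W')(K) = Add(Add(Pow(K, 2), Mul(5, K)), Pow(Add(K, K), -1)) = Add(Add(Pow(K, 2), Mul(5, K)), Pow(Mul(2, K), -1)) = Add(Add(Pow(K, 2), Mul(5, K)), Mul(Rational(1, 2), Pow(K, -1))) = Add(Pow(K, 2), Mul(Rational(1, 2), Pow(K, -1)), Mul(5, K)))
Mul(Add(Function('W')(-8), Function('q')(0, 6)), H) = Mul(Add(Add(Pow(-8, 2), Mul(Rational(1, 2), Pow(-8, -1)), Mul(5, -8)), Mul(-4, Pow(6, -1))), -97) = Mul(Add(Add(64, Mul(Rational(1, 2), Rational(-1, 8)), -40), Mul(-4, Rational(1, 6))), -97) = Mul(Add(Add(64, Rational(-1, 16), -40), Rational(-2, 3)), -97) = Mul(Add(Rational(383, 16), Rational(-2, 3)), -97) = Mul(Rational(1117, 48), -97) = Rational(-108349, 48)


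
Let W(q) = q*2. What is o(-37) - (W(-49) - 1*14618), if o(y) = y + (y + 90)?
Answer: 14732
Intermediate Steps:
W(q) = 2*q
o(y) = 90 + 2*y (o(y) = y + (90 + y) = 90 + 2*y)
o(-37) - (W(-49) - 1*14618) = (90 + 2*(-37)) - (2*(-49) - 1*14618) = (90 - 74) - (-98 - 14618) = 16 - 1*(-14716) = 16 + 14716 = 14732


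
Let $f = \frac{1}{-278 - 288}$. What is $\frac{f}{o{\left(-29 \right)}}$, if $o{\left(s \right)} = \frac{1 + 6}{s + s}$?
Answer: $\frac{29}{1981} \approx 0.014639$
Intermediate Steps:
$o{\left(s \right)} = \frac{7}{2 s}$
$f = - \frac{1}{566}$ ($f = \frac{1}{-566} = - \frac{1}{566} \approx -0.0017668$)
$\frac{f}{o{\left(-29 \right)}} = - \frac{1}{566 \frac{7}{2 \left(-29\right)}} = - \frac{1}{566 \cdot \frac{7}{2} \left(- \frac{1}{29}\right)} = - \frac{1}{566 \left(- \frac{7}{58}\right)} = \left(- \frac{1}{566}\right) \left(- \frac{58}{7}\right) = \frac{29}{1981}$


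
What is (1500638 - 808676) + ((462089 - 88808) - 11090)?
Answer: 1054153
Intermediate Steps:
(1500638 - 808676) + ((462089 - 88808) - 11090) = 691962 + (373281 - 11090) = 691962 + 362191 = 1054153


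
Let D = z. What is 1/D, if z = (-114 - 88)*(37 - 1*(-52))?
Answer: -1/17978 ≈ -5.5624e-5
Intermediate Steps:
z = -17978 (z = -202*(37 + 52) = -202*89 = -17978)
D = -17978
1/D = 1/(-17978) = -1/17978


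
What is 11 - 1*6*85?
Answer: -499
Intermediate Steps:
11 - 1*6*85 = 11 - 6*85 = 11 - 510 = -499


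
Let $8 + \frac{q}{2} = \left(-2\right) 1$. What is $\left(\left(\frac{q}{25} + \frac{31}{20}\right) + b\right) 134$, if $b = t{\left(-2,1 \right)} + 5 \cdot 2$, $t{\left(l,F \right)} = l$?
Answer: $\frac{2345}{2} \approx 1172.5$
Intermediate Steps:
$q = -20$ ($q = -16 + 2 \left(\left(-2\right) 1\right) = -16 + 2 \left(-2\right) = -16 - 4 = -20$)
$b = 8$ ($b = -2 + 5 \cdot 2 = -2 + 10 = 8$)
$\left(\left(\frac{q}{25} + \frac{31}{20}\right) + b\right) 134 = \left(\left(- \frac{20}{25} + \frac{31}{20}\right) + 8\right) 134 = \left(\left(\left(-20\right) \frac{1}{25} + 31 \cdot \frac{1}{20}\right) + 8\right) 134 = \left(\left(- \frac{4}{5} + \frac{31}{20}\right) + 8\right) 134 = \left(\frac{3}{4} + 8\right) 134 = \frac{35}{4} \cdot 134 = \frac{2345}{2}$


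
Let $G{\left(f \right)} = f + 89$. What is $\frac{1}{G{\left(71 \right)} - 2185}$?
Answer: $- \frac{1}{2025} \approx -0.00049383$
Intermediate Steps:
$G{\left(f \right)} = 89 + f$
$\frac{1}{G{\left(71 \right)} - 2185} = \frac{1}{\left(89 + 71\right) - 2185} = \frac{1}{160 - 2185} = \frac{1}{-2025} = - \frac{1}{2025}$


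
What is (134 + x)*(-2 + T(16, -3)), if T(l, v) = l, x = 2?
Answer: 1904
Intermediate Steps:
(134 + x)*(-2 + T(16, -3)) = (134 + 2)*(-2 + 16) = 136*14 = 1904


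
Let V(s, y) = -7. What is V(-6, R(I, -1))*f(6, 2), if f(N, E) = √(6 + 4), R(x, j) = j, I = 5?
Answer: -7*√10 ≈ -22.136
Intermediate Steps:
f(N, E) = √10
V(-6, R(I, -1))*f(6, 2) = -7*√10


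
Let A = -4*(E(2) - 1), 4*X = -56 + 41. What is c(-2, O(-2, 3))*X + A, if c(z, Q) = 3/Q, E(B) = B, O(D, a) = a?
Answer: -31/4 ≈ -7.7500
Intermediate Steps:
X = -15/4 (X = (-56 + 41)/4 = (1/4)*(-15) = -15/4 ≈ -3.7500)
A = -4 (A = -4*(2 - 1) = -4*1 = -4)
c(-2, O(-2, 3))*X + A = (3/3)*(-15/4) - 4 = (3*(1/3))*(-15/4) - 4 = 1*(-15/4) - 4 = -15/4 - 4 = -31/4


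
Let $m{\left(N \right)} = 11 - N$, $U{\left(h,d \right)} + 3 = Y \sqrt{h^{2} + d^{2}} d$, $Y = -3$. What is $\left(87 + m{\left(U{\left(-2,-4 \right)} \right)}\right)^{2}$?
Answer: $13081 - 4848 \sqrt{5} \approx 2240.5$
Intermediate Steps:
$U{\left(h,d \right)} = -3 - 3 d \sqrt{d^{2} + h^{2}}$ ($U{\left(h,d \right)} = -3 + - 3 \sqrt{h^{2} + d^{2}} d = -3 + - 3 \sqrt{d^{2} + h^{2}} d = -3 - 3 d \sqrt{d^{2} + h^{2}}$)
$\left(87 + m{\left(U{\left(-2,-4 \right)} \right)}\right)^{2} = \left(87 + \left(11 - \left(-3 - - 12 \sqrt{\left(-4\right)^{2} + \left(-2\right)^{2}}\right)\right)\right)^{2} = \left(87 + \left(11 - \left(-3 - - 12 \sqrt{16 + 4}\right)\right)\right)^{2} = \left(87 + \left(11 - \left(-3 - - 12 \sqrt{20}\right)\right)\right)^{2} = \left(87 + \left(11 - \left(-3 - - 12 \cdot 2 \sqrt{5}\right)\right)\right)^{2} = \left(87 + \left(11 - \left(-3 + 24 \sqrt{5}\right)\right)\right)^{2} = \left(87 + \left(11 + \left(3 - 24 \sqrt{5}\right)\right)\right)^{2} = \left(87 + \left(14 - 24 \sqrt{5}\right)\right)^{2} = \left(101 - 24 \sqrt{5}\right)^{2}$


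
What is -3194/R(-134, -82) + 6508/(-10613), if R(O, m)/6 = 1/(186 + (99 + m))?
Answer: -3440658607/31839 ≈ -1.0806e+5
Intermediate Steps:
R(O, m) = 6/(285 + m) (R(O, m) = 6/(186 + (99 + m)) = 6/(285 + m))
-3194/R(-134, -82) + 6508/(-10613) = -3194/(6/(285 - 82)) + 6508/(-10613) = -3194/(6/203) + 6508*(-1/10613) = -3194/(6*(1/203)) - 6508/10613 = -3194/6/203 - 6508/10613 = -3194*203/6 - 6508/10613 = -324191/3 - 6508/10613 = -3440658607/31839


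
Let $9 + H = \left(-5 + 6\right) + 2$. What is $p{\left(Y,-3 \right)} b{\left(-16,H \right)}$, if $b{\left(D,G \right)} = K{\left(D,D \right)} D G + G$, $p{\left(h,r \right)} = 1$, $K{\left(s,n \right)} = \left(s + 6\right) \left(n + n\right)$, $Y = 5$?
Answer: $30714$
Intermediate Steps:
$H = -6$ ($H = -9 + \left(\left(-5 + 6\right) + 2\right) = -9 + \left(1 + 2\right) = -9 + 3 = -6$)
$K{\left(s,n \right)} = 2 n \left(6 + s\right)$ ($K{\left(s,n \right)} = \left(6 + s\right) 2 n = 2 n \left(6 + s\right)$)
$b{\left(D,G \right)} = G + 2 G D^{2} \left(6 + D\right)$ ($b{\left(D,G \right)} = 2 D \left(6 + D\right) D G + G = 2 D^{2} \left(6 + D\right) G + G = 2 G D^{2} \left(6 + D\right) + G = G + 2 G D^{2} \left(6 + D\right)$)
$p{\left(Y,-3 \right)} b{\left(-16,H \right)} = 1 \left(- 6 \left(1 + 2 \left(-16\right)^{2} \left(6 - 16\right)\right)\right) = 1 \left(- 6 \left(1 + 2 \cdot 256 \left(-10\right)\right)\right) = 1 \left(- 6 \left(1 - 5120\right)\right) = 1 \left(\left(-6\right) \left(-5119\right)\right) = 1 \cdot 30714 = 30714$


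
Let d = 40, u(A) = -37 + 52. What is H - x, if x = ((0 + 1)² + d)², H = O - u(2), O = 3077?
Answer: 1381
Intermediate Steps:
u(A) = 15
H = 3062 (H = 3077 - 1*15 = 3077 - 15 = 3062)
x = 1681 (x = ((0 + 1)² + 40)² = (1² + 40)² = (1 + 40)² = 41² = 1681)
H - x = 3062 - 1*1681 = 3062 - 1681 = 1381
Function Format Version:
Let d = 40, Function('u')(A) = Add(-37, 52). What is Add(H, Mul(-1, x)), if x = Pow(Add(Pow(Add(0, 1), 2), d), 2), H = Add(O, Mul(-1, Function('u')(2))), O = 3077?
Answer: 1381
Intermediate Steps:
Function('u')(A) = 15
H = 3062 (H = Add(3077, Mul(-1, 15)) = Add(3077, -15) = 3062)
x = 1681 (x = Pow(Add(Pow(Add(0, 1), 2), 40), 2) = Pow(Add(Pow(1, 2), 40), 2) = Pow(Add(1, 40), 2) = Pow(41, 2) = 1681)
Add(H, Mul(-1, x)) = Add(3062, Mul(-1, 1681)) = Add(3062, -1681) = 1381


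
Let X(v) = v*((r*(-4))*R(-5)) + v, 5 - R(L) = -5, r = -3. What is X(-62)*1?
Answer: -7502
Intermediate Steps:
R(L) = 10 (R(L) = 5 - 1*(-5) = 5 + 5 = 10)
X(v) = 121*v (X(v) = v*(-3*(-4)*10) + v = v*(12*10) + v = v*120 + v = 120*v + v = 121*v)
X(-62)*1 = (121*(-62))*1 = -7502*1 = -7502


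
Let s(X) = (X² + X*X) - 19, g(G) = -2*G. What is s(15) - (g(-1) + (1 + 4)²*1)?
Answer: 404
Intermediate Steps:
s(X) = -19 + 2*X² (s(X) = (X² + X²) - 19 = 2*X² - 19 = -19 + 2*X²)
s(15) - (g(-1) + (1 + 4)²*1) = (-19 + 2*15²) - (-2*(-1) + (1 + 4)²*1) = (-19 + 2*225) - (2 + 5²*1) = (-19 + 450) - (2 + 25*1) = 431 - (2 + 25) = 431 - 1*27 = 431 - 27 = 404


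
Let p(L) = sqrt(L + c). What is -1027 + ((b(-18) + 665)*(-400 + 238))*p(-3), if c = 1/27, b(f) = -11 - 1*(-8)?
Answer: -1027 - 47664*I*sqrt(15) ≈ -1027.0 - 1.846e+5*I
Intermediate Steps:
b(f) = -3 (b(f) = -11 + 8 = -3)
c = 1/27 ≈ 0.037037
p(L) = sqrt(1/27 + L) (p(L) = sqrt(L + 1/27) = sqrt(1/27 + L))
-1027 + ((b(-18) + 665)*(-400 + 238))*p(-3) = -1027 + ((-3 + 665)*(-400 + 238))*(sqrt(3 + 81*(-3))/9) = -1027 + (662*(-162))*(sqrt(3 - 243)/9) = -1027 - 11916*sqrt(-240) = -1027 - 11916*4*I*sqrt(15) = -1027 - 47664*I*sqrt(15)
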